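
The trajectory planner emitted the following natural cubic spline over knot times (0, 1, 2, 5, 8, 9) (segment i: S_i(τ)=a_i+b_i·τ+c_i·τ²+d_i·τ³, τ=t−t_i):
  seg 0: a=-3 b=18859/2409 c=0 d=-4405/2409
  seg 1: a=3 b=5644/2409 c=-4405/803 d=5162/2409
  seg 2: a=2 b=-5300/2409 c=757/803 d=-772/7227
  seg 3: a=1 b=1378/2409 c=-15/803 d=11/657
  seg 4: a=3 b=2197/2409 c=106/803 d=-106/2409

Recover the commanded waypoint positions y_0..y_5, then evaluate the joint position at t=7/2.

y_0=-3 y_1=3 y_2=2 y_3=1 y_4=3 y_5=4
S(7/2) = 1479/3212

y_0 = S_0(0) = a_0 = -3
y_1 = S_1(0) = a_1 = 3
y_2 = S_2(0) = a_2 = 2
y_3 = S_3(0) = a_3 = 1
y_4 = S_4(0) = a_4 = 3
y_5 = S_4(1) = 4
t_q=7/2 is in segment 2 (τ=3/2); S_2(τ)=1479/3212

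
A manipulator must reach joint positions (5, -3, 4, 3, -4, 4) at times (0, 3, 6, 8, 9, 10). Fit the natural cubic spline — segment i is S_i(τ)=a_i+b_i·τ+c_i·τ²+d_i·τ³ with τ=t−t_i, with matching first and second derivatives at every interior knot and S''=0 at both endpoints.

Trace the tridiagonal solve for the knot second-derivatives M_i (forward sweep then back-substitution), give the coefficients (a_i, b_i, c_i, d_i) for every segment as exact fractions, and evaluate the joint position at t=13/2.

  seg 0: a=5 b=-18709/4722 c=0 d=2039/14166
  seg 1: a=-3 b=-179/2361 c=2039/1574 d=-775/4722
  seg 2: a=4 b=15419/4722 c=-143/787 d=-2008/2361
  seg 3: a=3 b=-36205/4722 c=-4159/787 d=28105/4722
  seg 4: a=-4 b=-899/2361 c=19787/1574 d=-19787/4722
S(13/2) = 8627/1574

Δ: Δ0=-8/3, Δ1=7/3, Δ2=-1/2, Δ3=-7, Δ4=8
row 1: diag=12, rhs=30; c'=1/4, d'=5/2
row 2: denom=10−3·1/4=37/4; d'=(-17−3·5/2)/(37/4)=-98/37
row 3: denom=6−2·8/37=206/37; d'=(-39−2·-98/37)/(206/37)=-1247/206
row 4: denom=4−1·37/206=787/206; d'=(90−1·-1247/206)/(787/206)=19787/787
back: M4=19787/787
back: M3=-1247/206−37/206·19787/787=-8318/787
back: M2=-98/37−8/37·-8318/787=-286/787
back: M1=5/2−1/4·-286/787=2039/787
M: M0=0, M1=2039/787, M2=-286/787, M3=-8318/787, M4=19787/787, M5=0
seg 0: a=5, c=M0/2=0, d=(M1−M0)/(6·3)=2039/14166, b=Δ0−h0·(2M0+M1)/6=-18709/4722
seg 1: a=-3, c=M1/2=2039/1574, d=(M2−M1)/(6·3)=-775/4722, b=Δ1−h1·(2M1+M2)/6=-179/2361
seg 2: a=4, c=M2/2=-143/787, d=(M3−M2)/(6·2)=-2008/2361, b=Δ2−h2·(2M2+M3)/6=15419/4722
seg 3: a=3, c=M3/2=-4159/787, d=(M4−M3)/(6·1)=28105/4722, b=Δ3−h3·(2M3+M4)/6=-36205/4722
seg 4: a=-4, c=M4/2=19787/1574, d=(M5−M4)/(6·1)=-19787/4722, b=Δ4−h4·(2M4+M5)/6=-899/2361
t_q=13/2 → seg 2, τ=1/2; S=4+15419/4722·τ+-143/787·τ²+-2008/2361·τ³=8627/1574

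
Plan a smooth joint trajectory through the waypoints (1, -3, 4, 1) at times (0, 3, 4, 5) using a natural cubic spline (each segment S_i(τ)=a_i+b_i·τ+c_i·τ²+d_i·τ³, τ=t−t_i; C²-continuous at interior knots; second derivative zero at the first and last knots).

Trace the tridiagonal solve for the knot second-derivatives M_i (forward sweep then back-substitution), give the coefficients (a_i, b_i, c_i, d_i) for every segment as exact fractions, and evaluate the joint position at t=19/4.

Δ: Δ0=-4/3, Δ1=7, Δ2=-3
row 1: diag=8, rhs=50; c'=1/8, d'=25/4
row 2: denom=4−1·1/8=31/8; d'=(-60−1·25/4)/(31/8)=-530/31
back: M2=-530/31
back: M1=25/4−1/8·-530/31=260/31
M: M0=0, M1=260/31, M2=-530/31, M3=0
seg 0: a=1, c=M0/2=0, d=(M1−M0)/(6·3)=130/279, b=Δ0−h0·(2M0+M1)/6=-514/93
seg 1: a=-3, c=M1/2=130/31, d=(M2−M1)/(6·1)=-395/93, b=Δ1−h1·(2M1+M2)/6=656/93
seg 2: a=4, c=M2/2=-265/31, d=(M3−M2)/(6·1)=265/93, b=Δ2−h2·(2M2+M3)/6=251/93
t_q=19/4 → seg 2, τ=3/4; S=4+251/93·τ+-265/31·τ²+265/93·τ³=4797/1984

  seg 0: a=1 b=-514/93 c=0 d=130/279
  seg 1: a=-3 b=656/93 c=130/31 d=-395/93
  seg 2: a=4 b=251/93 c=-265/31 d=265/93
S(19/4) = 4797/1984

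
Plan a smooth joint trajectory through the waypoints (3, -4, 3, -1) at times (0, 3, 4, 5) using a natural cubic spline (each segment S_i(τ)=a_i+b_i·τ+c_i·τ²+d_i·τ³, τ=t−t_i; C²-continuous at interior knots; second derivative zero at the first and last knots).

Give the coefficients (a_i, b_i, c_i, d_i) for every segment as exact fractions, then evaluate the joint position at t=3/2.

Δ: Δ0=-7/3, Δ1=7, Δ2=-4
row 1: diag=8, rhs=56; c'=1/8, d'=7
row 2: denom=4−1·1/8=31/8; d'=(-66−1·7)/(31/8)=-584/31
back: M2=-584/31
back: M1=7−1/8·-584/31=290/31
M: M0=0, M1=290/31, M2=-584/31, M3=0
seg 0: a=3, c=M0/2=0, d=(M1−M0)/(6·3)=145/279, b=Δ0−h0·(2M0+M1)/6=-652/93
seg 1: a=-4, c=M1/2=145/31, d=(M2−M1)/(6·1)=-437/93, b=Δ1−h1·(2M1+M2)/6=653/93
seg 2: a=3, c=M2/2=-292/31, d=(M3−M2)/(6·1)=292/93, b=Δ2−h2·(2M2+M3)/6=212/93
t_q=3/2 → seg 0, τ=3/2; S=3+-652/93·τ+0·τ²+145/279·τ³=-1429/248

  seg 0: a=3 b=-652/93 c=0 d=145/279
  seg 1: a=-4 b=653/93 c=145/31 d=-437/93
  seg 2: a=3 b=212/93 c=-292/31 d=292/93
S(3/2) = -1429/248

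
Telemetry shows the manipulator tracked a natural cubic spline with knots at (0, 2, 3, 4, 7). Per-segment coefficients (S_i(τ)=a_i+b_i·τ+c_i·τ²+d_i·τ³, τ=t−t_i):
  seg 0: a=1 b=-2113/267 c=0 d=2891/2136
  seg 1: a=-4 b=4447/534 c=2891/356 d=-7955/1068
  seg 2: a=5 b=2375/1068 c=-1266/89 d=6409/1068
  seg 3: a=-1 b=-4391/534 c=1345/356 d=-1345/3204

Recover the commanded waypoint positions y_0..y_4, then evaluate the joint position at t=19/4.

y_0 = S_0(0) = a_0 = 1
y_1 = S_1(0) = a_1 = -4
y_2 = S_2(0) = a_2 = 5
y_3 = S_3(0) = a_3 = -1
y_4 = S_3(3) = -3
t_q=19/4 is in segment 3 (τ=3/4); S_3(τ)=-118911/22784

y_0=1 y_1=-4 y_2=5 y_3=-1 y_4=-3
S(19/4) = -118911/22784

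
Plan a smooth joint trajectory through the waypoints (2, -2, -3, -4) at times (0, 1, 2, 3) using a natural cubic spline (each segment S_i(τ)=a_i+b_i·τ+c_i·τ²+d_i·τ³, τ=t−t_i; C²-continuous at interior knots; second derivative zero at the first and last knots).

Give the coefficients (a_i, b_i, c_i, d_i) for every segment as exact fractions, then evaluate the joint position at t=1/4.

  seg 0: a=2 b=-24/5 c=0 d=4/5
  seg 1: a=-2 b=-12/5 c=12/5 d=-1
  seg 2: a=-3 b=-3/5 c=-3/5 d=1/5
S(1/4) = 13/16

Δ: Δ0=-4, Δ1=-1, Δ2=-1
row 1: diag=4, rhs=18; c'=1/4, d'=9/2
row 2: denom=4−1·1/4=15/4; d'=(0−1·9/2)/(15/4)=-6/5
back: M2=-6/5
back: M1=9/2−1/4·-6/5=24/5
M: M0=0, M1=24/5, M2=-6/5, M3=0
seg 0: a=2, c=M0/2=0, d=(M1−M0)/(6·1)=4/5, b=Δ0−h0·(2M0+M1)/6=-24/5
seg 1: a=-2, c=M1/2=12/5, d=(M2−M1)/(6·1)=-1, b=Δ1−h1·(2M1+M2)/6=-12/5
seg 2: a=-3, c=M2/2=-3/5, d=(M3−M2)/(6·1)=1/5, b=Δ2−h2·(2M2+M3)/6=-3/5
t_q=1/4 → seg 0, τ=1/4; S=2+-24/5·τ+0·τ²+4/5·τ³=13/16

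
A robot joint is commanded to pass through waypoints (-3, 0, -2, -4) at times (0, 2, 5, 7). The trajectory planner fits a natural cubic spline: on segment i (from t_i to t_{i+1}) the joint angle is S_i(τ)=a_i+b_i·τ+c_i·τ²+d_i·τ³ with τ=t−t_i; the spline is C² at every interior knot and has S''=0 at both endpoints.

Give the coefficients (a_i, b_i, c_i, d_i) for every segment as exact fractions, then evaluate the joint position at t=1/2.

  seg 0: a=-3 b=1067/546 c=0 d=-31/273
  seg 1: a=0 b=323/546 c=-62/91 d=11/126
  seg 2: a=-2 b=-311/273 c=19/182 d=-19/1092
S(1/2) = -1483/728

Δ: Δ0=3/2, Δ1=-2/3, Δ2=-1
row 1: diag=10, rhs=-13; c'=3/10, d'=-13/10
row 2: denom=10−3·3/10=91/10; d'=(-2−3·-13/10)/(91/10)=19/91
back: M2=19/91
back: M1=-13/10−3/10·19/91=-124/91
M: M0=0, M1=-124/91, M2=19/91, M3=0
seg 0: a=-3, c=M0/2=0, d=(M1−M0)/(6·2)=-31/273, b=Δ0−h0·(2M0+M1)/6=1067/546
seg 1: a=0, c=M1/2=-62/91, d=(M2−M1)/(6·3)=11/126, b=Δ1−h1·(2M1+M2)/6=323/546
seg 2: a=-2, c=M2/2=19/182, d=(M3−M2)/(6·2)=-19/1092, b=Δ2−h2·(2M2+M3)/6=-311/273
t_q=1/2 → seg 0, τ=1/2; S=-3+1067/546·τ+0·τ²+-31/273·τ³=-1483/728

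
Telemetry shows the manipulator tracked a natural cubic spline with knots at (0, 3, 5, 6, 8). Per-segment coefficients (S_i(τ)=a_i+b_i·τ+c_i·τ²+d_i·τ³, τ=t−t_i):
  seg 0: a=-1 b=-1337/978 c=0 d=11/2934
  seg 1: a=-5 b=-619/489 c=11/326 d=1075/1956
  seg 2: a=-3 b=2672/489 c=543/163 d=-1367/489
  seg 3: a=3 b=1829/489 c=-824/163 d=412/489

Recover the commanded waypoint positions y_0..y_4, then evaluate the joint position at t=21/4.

y_0=-1 y_1=-5 y_2=-3 y_3=3 y_4=-3
S(21/4) = -15329/10432

y_0 = S_0(0) = a_0 = -1
y_1 = S_1(0) = a_1 = -5
y_2 = S_2(0) = a_2 = -3
y_3 = S_3(0) = a_3 = 3
y_4 = S_3(2) = -3
t_q=21/4 is in segment 2 (τ=1/4); S_2(τ)=-15329/10432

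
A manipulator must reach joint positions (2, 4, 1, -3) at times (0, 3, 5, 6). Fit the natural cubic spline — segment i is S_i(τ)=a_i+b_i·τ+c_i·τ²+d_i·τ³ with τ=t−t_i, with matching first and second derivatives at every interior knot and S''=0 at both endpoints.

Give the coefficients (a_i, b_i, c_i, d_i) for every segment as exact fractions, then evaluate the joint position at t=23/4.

  seg 0: a=2 b=23/21 c=0 d=-1/21
  seg 1: a=4 b=-4/21 c=-3/7 d=-19/168
  seg 2: a=1 b=-137/42 c=-31/28 d=31/84
S(23/4) = -3429/1792

Δ: Δ0=2/3, Δ1=-3/2, Δ2=-4
row 1: diag=10, rhs=-13; c'=1/5, d'=-13/10
row 2: denom=6−2·1/5=28/5; d'=(-15−2·-13/10)/(28/5)=-31/14
back: M2=-31/14
back: M1=-13/10−1/5·-31/14=-6/7
M: M0=0, M1=-6/7, M2=-31/14, M3=0
seg 0: a=2, c=M0/2=0, d=(M1−M0)/(6·3)=-1/21, b=Δ0−h0·(2M0+M1)/6=23/21
seg 1: a=4, c=M1/2=-3/7, d=(M2−M1)/(6·2)=-19/168, b=Δ1−h1·(2M1+M2)/6=-4/21
seg 2: a=1, c=M2/2=-31/28, d=(M3−M2)/(6·1)=31/84, b=Δ2−h2·(2M2+M3)/6=-137/42
t_q=23/4 → seg 2, τ=3/4; S=1+-137/42·τ+-31/28·τ²+31/84·τ³=-3429/1792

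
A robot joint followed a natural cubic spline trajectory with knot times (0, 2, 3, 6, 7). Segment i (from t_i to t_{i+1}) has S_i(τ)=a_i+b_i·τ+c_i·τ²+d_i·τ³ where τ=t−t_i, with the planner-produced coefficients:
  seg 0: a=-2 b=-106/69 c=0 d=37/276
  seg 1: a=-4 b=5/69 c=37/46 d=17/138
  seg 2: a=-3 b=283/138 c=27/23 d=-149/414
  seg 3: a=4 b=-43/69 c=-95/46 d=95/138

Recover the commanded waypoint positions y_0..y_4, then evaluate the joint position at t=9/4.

y_0 = S_0(0) = a_0 = -2
y_1 = S_1(0) = a_1 = -4
y_2 = S_2(0) = a_2 = -3
y_3 = S_3(0) = a_3 = 4
y_4 = S_3(1) = 2
t_q=9/4 is in segment 1 (τ=1/4); S_1(τ)=-503/128

y_0=-2 y_1=-4 y_2=-3 y_3=4 y_4=2
S(9/4) = -503/128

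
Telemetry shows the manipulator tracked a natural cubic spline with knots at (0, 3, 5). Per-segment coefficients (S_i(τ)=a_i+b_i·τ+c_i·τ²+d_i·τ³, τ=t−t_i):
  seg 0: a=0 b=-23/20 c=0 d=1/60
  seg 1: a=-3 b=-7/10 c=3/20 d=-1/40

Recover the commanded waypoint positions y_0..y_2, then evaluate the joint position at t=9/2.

y_0=0 y_1=-3 y_2=-4
S(9/2) = -243/64

y_0 = S_0(0) = a_0 = 0
y_1 = S_1(0) = a_1 = -3
y_2 = S_1(2) = -4
t_q=9/2 is in segment 1 (τ=3/2); S_1(τ)=-243/64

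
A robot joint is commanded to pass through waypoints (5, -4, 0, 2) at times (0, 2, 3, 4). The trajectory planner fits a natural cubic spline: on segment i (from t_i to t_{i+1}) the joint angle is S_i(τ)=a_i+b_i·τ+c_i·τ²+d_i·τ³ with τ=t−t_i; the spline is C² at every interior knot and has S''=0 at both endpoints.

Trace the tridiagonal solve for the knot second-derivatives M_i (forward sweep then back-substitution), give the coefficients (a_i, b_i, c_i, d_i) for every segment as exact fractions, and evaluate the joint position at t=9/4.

Δ: Δ0=-9/2, Δ1=4, Δ2=2
row 1: diag=6, rhs=51; c'=1/6, d'=17/2
row 2: denom=4−1·1/6=23/6; d'=(-12−1·17/2)/(23/6)=-123/23
back: M2=-123/23
back: M1=17/2−1/6·-123/23=216/23
M: M0=0, M1=216/23, M2=-123/23, M3=0
seg 0: a=5, c=M0/2=0, d=(M1−M0)/(6·2)=18/23, b=Δ0−h0·(2M0+M1)/6=-351/46
seg 1: a=-4, c=M1/2=108/23, d=(M2−M1)/(6·1)=-113/46, b=Δ1−h1·(2M1+M2)/6=81/46
seg 2: a=0, c=M2/2=-123/46, d=(M3−M2)/(6·1)=41/46, b=Δ2−h2·(2M2+M3)/6=87/23
t_q=9/4 → seg 1, τ=1/4; S=-4+81/46·τ+108/23·τ²+-113/46·τ³=-423/128

  seg 0: a=5 b=-351/46 c=0 d=18/23
  seg 1: a=-4 b=81/46 c=108/23 d=-113/46
  seg 2: a=0 b=87/23 c=-123/46 d=41/46
S(9/4) = -423/128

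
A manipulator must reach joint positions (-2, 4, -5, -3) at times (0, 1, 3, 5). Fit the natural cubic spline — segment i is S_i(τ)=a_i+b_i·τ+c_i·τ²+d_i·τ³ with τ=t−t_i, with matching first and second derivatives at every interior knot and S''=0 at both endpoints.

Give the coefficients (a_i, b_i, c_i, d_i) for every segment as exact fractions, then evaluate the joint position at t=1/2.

  seg 0: a=-2 b=359/44 c=0 d=-95/44
  seg 1: a=4 b=37/22 c=-285/44 d=149/88
  seg 2: a=-5 b=-43/11 c=81/22 d=-27/44
S(1/2) = 637/352

Δ: Δ0=6, Δ1=-9/2, Δ2=1
row 1: diag=6, rhs=-63; c'=1/3, d'=-21/2
row 2: denom=8−2·1/3=22/3; d'=(33−2·-21/2)/(22/3)=81/11
back: M2=81/11
back: M1=-21/2−1/3·81/11=-285/22
M: M0=0, M1=-285/22, M2=81/11, M3=0
seg 0: a=-2, c=M0/2=0, d=(M1−M0)/(6·1)=-95/44, b=Δ0−h0·(2M0+M1)/6=359/44
seg 1: a=4, c=M1/2=-285/44, d=(M2−M1)/(6·2)=149/88, b=Δ1−h1·(2M1+M2)/6=37/22
seg 2: a=-5, c=M2/2=81/22, d=(M3−M2)/(6·2)=-27/44, b=Δ2−h2·(2M2+M3)/6=-43/11
t_q=1/2 → seg 0, τ=1/2; S=-2+359/44·τ+0·τ²+-95/44·τ³=637/352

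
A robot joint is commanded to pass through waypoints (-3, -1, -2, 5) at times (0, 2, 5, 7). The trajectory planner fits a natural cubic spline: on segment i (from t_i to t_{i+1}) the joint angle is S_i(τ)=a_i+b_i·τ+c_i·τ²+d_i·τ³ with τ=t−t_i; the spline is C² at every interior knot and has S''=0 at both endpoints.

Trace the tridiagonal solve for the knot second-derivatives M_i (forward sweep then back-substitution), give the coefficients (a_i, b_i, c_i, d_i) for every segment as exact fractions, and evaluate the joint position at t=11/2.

  seg 0: a=-3 b=422/273 c=0 d=-149/1092
  seg 1: a=-1 b=-25/273 c=-149/182 d=31/126
  seg 2: a=-2 b=895/546 c=127/91 d=-127/546
S(11/2) = -179/208

Δ: Δ0=1, Δ1=-1/3, Δ2=7/2
row 1: diag=10, rhs=-8; c'=3/10, d'=-4/5
row 2: denom=10−3·3/10=91/10; d'=(23−3·-4/5)/(91/10)=254/91
back: M2=254/91
back: M1=-4/5−3/10·254/91=-149/91
M: M0=0, M1=-149/91, M2=254/91, M3=0
seg 0: a=-3, c=M0/2=0, d=(M1−M0)/(6·2)=-149/1092, b=Δ0−h0·(2M0+M1)/6=422/273
seg 1: a=-1, c=M1/2=-149/182, d=(M2−M1)/(6·3)=31/126, b=Δ1−h1·(2M1+M2)/6=-25/273
seg 2: a=-2, c=M2/2=127/91, d=(M3−M2)/(6·2)=-127/546, b=Δ2−h2·(2M2+M3)/6=895/546
t_q=11/2 → seg 2, τ=1/2; S=-2+895/546·τ+127/91·τ²+-127/546·τ³=-179/208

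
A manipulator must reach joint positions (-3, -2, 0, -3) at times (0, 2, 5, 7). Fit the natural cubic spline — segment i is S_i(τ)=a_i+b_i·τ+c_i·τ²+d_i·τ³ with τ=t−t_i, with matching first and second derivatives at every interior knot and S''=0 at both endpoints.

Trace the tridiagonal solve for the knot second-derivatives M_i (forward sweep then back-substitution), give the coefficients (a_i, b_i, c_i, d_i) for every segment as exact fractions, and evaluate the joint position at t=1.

Δ: Δ0=1/2, Δ1=2/3, Δ2=-3/2
row 1: diag=10, rhs=1; c'=3/10, d'=1/10
row 2: denom=10−3·3/10=91/10; d'=(-13−3·1/10)/(91/10)=-19/13
back: M2=-19/13
back: M1=1/10−3/10·-19/13=7/13
M: M0=0, M1=7/13, M2=-19/13, M3=0
seg 0: a=-3, c=M0/2=0, d=(M1−M0)/(6·2)=7/156, b=Δ0−h0·(2M0+M1)/6=25/78
seg 1: a=-2, c=M1/2=7/26, d=(M2−M1)/(6·3)=-1/9, b=Δ1−h1·(2M1+M2)/6=67/78
seg 2: a=0, c=M2/2=-19/26, d=(M3−M2)/(6·2)=19/156, b=Δ2−h2·(2M2+M3)/6=-41/78
t_q=1 → seg 0, τ=1; S=-3+25/78·τ+0·τ²+7/156·τ³=-137/52

  seg 0: a=-3 b=25/78 c=0 d=7/156
  seg 1: a=-2 b=67/78 c=7/26 d=-1/9
  seg 2: a=0 b=-41/78 c=-19/26 d=19/156
S(1) = -137/52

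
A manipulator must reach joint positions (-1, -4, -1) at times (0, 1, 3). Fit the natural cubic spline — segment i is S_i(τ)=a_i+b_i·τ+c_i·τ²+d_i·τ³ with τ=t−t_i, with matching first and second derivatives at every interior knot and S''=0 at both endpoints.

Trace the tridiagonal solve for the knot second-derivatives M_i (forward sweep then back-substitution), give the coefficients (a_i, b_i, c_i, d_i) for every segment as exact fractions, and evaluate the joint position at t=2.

  seg 0: a=-1 b=-15/4 c=0 d=3/4
  seg 1: a=-4 b=-3/2 c=9/4 d=-3/8
S(2) = -29/8

Δ: Δ0=-3, Δ1=3/2
row 1: diag=6, rhs=27; c'=1/3, d'=9/2
back: M1=9/2
M: M0=0, M1=9/2, M2=0
seg 0: a=-1, c=M0/2=0, d=(M1−M0)/(6·1)=3/4, b=Δ0−h0·(2M0+M1)/6=-15/4
seg 1: a=-4, c=M1/2=9/4, d=(M2−M1)/(6·2)=-3/8, b=Δ1−h1·(2M1+M2)/6=-3/2
t_q=2 → seg 1, τ=1; S=-4+-3/2·τ+9/4·τ²+-3/8·τ³=-29/8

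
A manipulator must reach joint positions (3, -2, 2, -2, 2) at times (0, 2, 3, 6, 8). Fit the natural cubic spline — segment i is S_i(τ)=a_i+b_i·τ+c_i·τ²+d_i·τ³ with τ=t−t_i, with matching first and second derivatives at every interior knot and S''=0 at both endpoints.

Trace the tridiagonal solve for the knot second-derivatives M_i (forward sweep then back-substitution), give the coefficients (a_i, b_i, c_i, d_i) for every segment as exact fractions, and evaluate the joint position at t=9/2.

  seg 0: a=3 b=-6269/1248 c=0 d=3149/4992
  seg 1: a=-2 b=1589/624 c=3149/832 d=-5819/2496
  seg 2: a=2 b=7793/2496 c=-1335/416 d=331/576
  seg 3: a=-2 b=-385/624 c=1633/832 d=-1633/4992
S(9/2) = 9333/6656

Δ: Δ0=-5/2, Δ1=4, Δ2=-4/3, Δ3=2
row 1: diag=6, rhs=39; c'=1/6, d'=13/2
row 2: denom=8−1·1/6=47/6; d'=(-32−1·13/2)/(47/6)=-231/47
row 3: denom=10−3·18/47=416/47; d'=(20−3·-231/47)/(416/47)=1633/416
back: M3=1633/416
back: M2=-231/47−18/47·1633/416=-1335/208
back: M1=13/2−1/6·-1335/208=3149/416
M: M0=0, M1=3149/416, M2=-1335/208, M3=1633/416, M4=0
seg 0: a=3, c=M0/2=0, d=(M1−M0)/(6·2)=3149/4992, b=Δ0−h0·(2M0+M1)/6=-6269/1248
seg 1: a=-2, c=M1/2=3149/832, d=(M2−M1)/(6·1)=-5819/2496, b=Δ1−h1·(2M1+M2)/6=1589/624
seg 2: a=2, c=M2/2=-1335/416, d=(M3−M2)/(6·3)=331/576, b=Δ2−h2·(2M2+M3)/6=7793/2496
seg 3: a=-2, c=M3/2=1633/832, d=(M4−M3)/(6·2)=-1633/4992, b=Δ3−h3·(2M3+M4)/6=-385/624
t_q=9/2 → seg 2, τ=3/2; S=2+7793/2496·τ+-1335/416·τ²+331/576·τ³=9333/6656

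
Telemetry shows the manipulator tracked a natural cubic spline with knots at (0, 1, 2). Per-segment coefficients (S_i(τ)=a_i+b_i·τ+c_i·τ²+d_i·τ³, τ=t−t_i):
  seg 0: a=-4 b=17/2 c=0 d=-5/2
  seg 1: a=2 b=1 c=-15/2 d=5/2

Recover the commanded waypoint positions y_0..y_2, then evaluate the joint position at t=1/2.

y_0 = S_0(0) = a_0 = -4
y_1 = S_1(0) = a_1 = 2
y_2 = S_1(1) = -2
t_q=1/2 is in segment 0 (τ=1/2); S_0(τ)=-1/16

y_0=-4 y_1=2 y_2=-2
S(1/2) = -1/16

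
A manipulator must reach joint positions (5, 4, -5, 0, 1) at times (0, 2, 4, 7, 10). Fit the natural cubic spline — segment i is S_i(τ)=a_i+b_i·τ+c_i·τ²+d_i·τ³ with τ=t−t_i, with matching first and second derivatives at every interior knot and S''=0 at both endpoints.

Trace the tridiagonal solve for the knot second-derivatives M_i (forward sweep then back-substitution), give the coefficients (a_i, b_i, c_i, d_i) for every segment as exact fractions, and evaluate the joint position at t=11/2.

Δ: Δ0=-1/2, Δ1=-9/2, Δ2=5/3, Δ3=1/3
row 1: diag=8, rhs=-24; c'=1/4, d'=-3
row 2: denom=10−2·1/4=19/2; d'=(37−2·-3)/(19/2)=86/19
row 3: denom=12−3·6/19=210/19; d'=(-8−3·86/19)/(210/19)=-41/21
back: M3=-41/21
back: M2=86/19−6/19·-41/21=36/7
back: M1=-3−1/4·36/7=-30/7
M: M0=0, M1=-30/7, M2=36/7, M3=-41/21, M4=0
seg 0: a=5, c=M0/2=0, d=(M1−M0)/(6·2)=-5/14, b=Δ0−h0·(2M0+M1)/6=13/14
seg 1: a=4, c=M1/2=-15/7, d=(M2−M1)/(6·2)=11/14, b=Δ1−h1·(2M1+M2)/6=-47/14
seg 2: a=-5, c=M2/2=18/7, d=(M3−M2)/(6·3)=-149/378, b=Δ2−h2·(2M2+M3)/6=-5/2
seg 3: a=0, c=M3/2=-41/42, d=(M4−M3)/(6·3)=41/378, b=Δ3−h3·(2M3+M4)/6=16/7
t_q=11/2 → seg 2, τ=3/2; S=-5+-5/2·τ+18/7·τ²+-149/378·τ³=-481/112

  seg 0: a=5 b=13/14 c=0 d=-5/14
  seg 1: a=4 b=-47/14 c=-15/7 d=11/14
  seg 2: a=-5 b=-5/2 c=18/7 d=-149/378
  seg 3: a=0 b=16/7 c=-41/42 d=41/378
S(11/2) = -481/112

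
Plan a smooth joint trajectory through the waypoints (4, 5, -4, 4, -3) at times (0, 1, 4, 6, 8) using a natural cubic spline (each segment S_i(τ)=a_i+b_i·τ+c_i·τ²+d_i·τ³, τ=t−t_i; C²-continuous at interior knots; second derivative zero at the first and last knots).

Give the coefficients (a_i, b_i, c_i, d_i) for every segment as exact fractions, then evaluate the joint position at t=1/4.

  seg 0: a=4 b=1053/536 c=0 d=-517/536
  seg 1: a=5 b=-249/268 c=-1551/536 d=1181/1608
  seg 2: a=-4 b=825/536 c=249/67 d=-2665/2144
  seg 3: a=4 b=399/268 c=-4011/1072 d=1337/2144
S(1/4) = 153547/34304

Δ: Δ0=1, Δ1=-3, Δ2=4, Δ3=-7/2
row 1: diag=8, rhs=-24; c'=3/8, d'=-3
row 2: denom=10−3·3/8=71/8; d'=(42−3·-3)/(71/8)=408/71
row 3: denom=8−2·16/71=536/71; d'=(-45−2·408/71)/(536/71)=-4011/536
back: M3=-4011/536
back: M2=408/71−16/71·-4011/536=498/67
back: M1=-3−3/8·498/67=-1551/268
M: M0=0, M1=-1551/268, M2=498/67, M3=-4011/536, M4=0
seg 0: a=4, c=M0/2=0, d=(M1−M0)/(6·1)=-517/536, b=Δ0−h0·(2M0+M1)/6=1053/536
seg 1: a=5, c=M1/2=-1551/536, d=(M2−M1)/(6·3)=1181/1608, b=Δ1−h1·(2M1+M2)/6=-249/268
seg 2: a=-4, c=M2/2=249/67, d=(M3−M2)/(6·2)=-2665/2144, b=Δ2−h2·(2M2+M3)/6=825/536
seg 3: a=4, c=M3/2=-4011/1072, d=(M4−M3)/(6·2)=1337/2144, b=Δ3−h3·(2M3+M4)/6=399/268
t_q=1/4 → seg 0, τ=1/4; S=4+1053/536·τ+0·τ²+-517/536·τ³=153547/34304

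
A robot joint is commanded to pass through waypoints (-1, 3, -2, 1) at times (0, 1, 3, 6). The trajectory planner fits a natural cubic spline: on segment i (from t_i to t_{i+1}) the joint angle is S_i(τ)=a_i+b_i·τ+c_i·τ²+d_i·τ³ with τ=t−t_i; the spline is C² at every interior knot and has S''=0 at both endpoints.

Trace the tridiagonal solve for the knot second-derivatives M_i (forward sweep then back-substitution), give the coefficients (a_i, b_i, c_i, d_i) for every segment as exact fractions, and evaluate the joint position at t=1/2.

  seg 0: a=-1 b=37/7 c=0 d=-9/7
  seg 1: a=3 b=10/7 c=-27/7 d=53/56
  seg 2: a=-2 b=-37/14 c=51/28 d=-17/84
S(1/2) = 83/56

Δ: Δ0=4, Δ1=-5/2, Δ2=1
row 1: diag=6, rhs=-39; c'=1/3, d'=-13/2
row 2: denom=10−2·1/3=28/3; d'=(21−2·-13/2)/(28/3)=51/14
back: M2=51/14
back: M1=-13/2−1/3·51/14=-54/7
M: M0=0, M1=-54/7, M2=51/14, M3=0
seg 0: a=-1, c=M0/2=0, d=(M1−M0)/(6·1)=-9/7, b=Δ0−h0·(2M0+M1)/6=37/7
seg 1: a=3, c=M1/2=-27/7, d=(M2−M1)/(6·2)=53/56, b=Δ1−h1·(2M1+M2)/6=10/7
seg 2: a=-2, c=M2/2=51/28, d=(M3−M2)/(6·3)=-17/84, b=Δ2−h2·(2M2+M3)/6=-37/14
t_q=1/2 → seg 0, τ=1/2; S=-1+37/7·τ+0·τ²+-9/7·τ³=83/56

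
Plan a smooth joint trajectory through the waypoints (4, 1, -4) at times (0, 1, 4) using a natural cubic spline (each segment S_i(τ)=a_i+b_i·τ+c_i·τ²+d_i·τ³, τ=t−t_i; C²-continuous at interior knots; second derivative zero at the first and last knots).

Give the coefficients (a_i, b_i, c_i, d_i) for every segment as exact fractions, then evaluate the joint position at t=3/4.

Δ: Δ0=-3, Δ1=-5/3
row 1: diag=8, rhs=8; c'=3/8, d'=1
back: M1=1
M: M0=0, M1=1, M2=0
seg 0: a=4, c=M0/2=0, d=(M1−M0)/(6·1)=1/6, b=Δ0−h0·(2M0+M1)/6=-19/6
seg 1: a=1, c=M1/2=1/2, d=(M2−M1)/(6·3)=-1/18, b=Δ1−h1·(2M1+M2)/6=-8/3
t_q=3/4 → seg 0, τ=3/4; S=4+-19/6·τ+0·τ²+1/6·τ³=217/128

  seg 0: a=4 b=-19/6 c=0 d=1/6
  seg 1: a=1 b=-8/3 c=1/2 d=-1/18
S(3/4) = 217/128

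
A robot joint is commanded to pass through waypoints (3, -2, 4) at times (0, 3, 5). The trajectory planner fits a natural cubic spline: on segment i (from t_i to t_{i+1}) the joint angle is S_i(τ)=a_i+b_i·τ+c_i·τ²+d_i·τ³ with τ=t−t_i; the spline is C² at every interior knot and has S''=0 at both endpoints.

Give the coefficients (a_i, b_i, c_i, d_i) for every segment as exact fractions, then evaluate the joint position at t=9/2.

  seg 0: a=3 b=-46/15 c=0 d=7/45
  seg 1: a=-2 b=17/15 c=7/5 d=-7/30
S(9/2) = 33/16

Δ: Δ0=-5/3, Δ1=3
row 1: diag=10, rhs=28; c'=1/5, d'=14/5
back: M1=14/5
M: M0=0, M1=14/5, M2=0
seg 0: a=3, c=M0/2=0, d=(M1−M0)/(6·3)=7/45, b=Δ0−h0·(2M0+M1)/6=-46/15
seg 1: a=-2, c=M1/2=7/5, d=(M2−M1)/(6·2)=-7/30, b=Δ1−h1·(2M1+M2)/6=17/15
t_q=9/2 → seg 1, τ=3/2; S=-2+17/15·τ+7/5·τ²+-7/30·τ³=33/16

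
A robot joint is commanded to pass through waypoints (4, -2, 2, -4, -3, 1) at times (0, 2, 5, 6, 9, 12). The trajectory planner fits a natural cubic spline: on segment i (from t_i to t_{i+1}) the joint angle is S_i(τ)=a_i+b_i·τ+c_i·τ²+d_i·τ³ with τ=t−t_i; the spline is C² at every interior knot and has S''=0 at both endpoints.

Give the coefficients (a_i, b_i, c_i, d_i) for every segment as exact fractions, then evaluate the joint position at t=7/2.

  seg 0: a=4 b=-9455/2019 c=0 d=1699/4038
  seg 1: a=-2 b=739/2019 c=1699/673 d=-494/673
  seg 2: a=2 b=-8693/2019 c=-2747/673 d=4820/2019
  seg 3: a=-4 b=-10715/2019 c=2073/673 d=-2423/6057
  seg 4: a=-3 b=4792/2019 c=-350/673 d=350/6057
S(7/2) = 1179/673

Δ: Δ0=-3, Δ1=4/3, Δ2=-6, Δ3=1/3, Δ4=4/3
row 1: diag=10, rhs=26; c'=3/10, d'=13/5
row 2: denom=8−3·3/10=71/10; d'=(-44−3·13/5)/(71/10)=-518/71
row 3: denom=8−1·10/71=558/71; d'=(38−1·-518/71)/(558/71)=536/93
row 4: denom=12−3·71/186=673/62; d'=(6−3·536/93)/(673/62)=-700/673
back: M4=-700/673
back: M3=536/93−71/186·-700/673=4146/673
back: M2=-518/71−10/71·4146/673=-5494/673
back: M1=13/5−3/10·-5494/673=3398/673
M: M0=0, M1=3398/673, M2=-5494/673, M3=4146/673, M4=-700/673, M5=0
seg 0: a=4, c=M0/2=0, d=(M1−M0)/(6·2)=1699/4038, b=Δ0−h0·(2M0+M1)/6=-9455/2019
seg 1: a=-2, c=M1/2=1699/673, d=(M2−M1)/(6·3)=-494/673, b=Δ1−h1·(2M1+M2)/6=739/2019
seg 2: a=2, c=M2/2=-2747/673, d=(M3−M2)/(6·1)=4820/2019, b=Δ2−h2·(2M2+M3)/6=-8693/2019
seg 3: a=-4, c=M3/2=2073/673, d=(M4−M3)/(6·3)=-2423/6057, b=Δ3−h3·(2M3+M4)/6=-10715/2019
seg 4: a=-3, c=M4/2=-350/673, d=(M5−M4)/(6·3)=350/6057, b=Δ4−h4·(2M4+M5)/6=4792/2019
t_q=7/2 → seg 1, τ=3/2; S=-2+739/2019·τ+1699/673·τ²+-494/673·τ³=1179/673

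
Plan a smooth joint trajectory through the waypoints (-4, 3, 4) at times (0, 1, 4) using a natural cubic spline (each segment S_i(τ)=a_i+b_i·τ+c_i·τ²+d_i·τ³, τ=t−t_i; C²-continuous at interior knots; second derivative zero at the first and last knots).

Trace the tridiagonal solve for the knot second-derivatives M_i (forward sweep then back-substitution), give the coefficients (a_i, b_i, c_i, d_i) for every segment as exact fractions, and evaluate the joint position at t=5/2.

Δ: Δ0=7, Δ1=1/3
row 1: diag=8, rhs=-40; c'=3/8, d'=-5
back: M1=-5
M: M0=0, M1=-5, M2=0
seg 0: a=-4, c=M0/2=0, d=(M1−M0)/(6·1)=-5/6, b=Δ0−h0·(2M0+M1)/6=47/6
seg 1: a=3, c=M1/2=-5/2, d=(M2−M1)/(6·3)=5/18, b=Δ1−h1·(2M1+M2)/6=16/3
t_q=5/2 → seg 1, τ=3/2; S=3+16/3·τ+-5/2·τ²+5/18·τ³=101/16

  seg 0: a=-4 b=47/6 c=0 d=-5/6
  seg 1: a=3 b=16/3 c=-5/2 d=5/18
S(5/2) = 101/16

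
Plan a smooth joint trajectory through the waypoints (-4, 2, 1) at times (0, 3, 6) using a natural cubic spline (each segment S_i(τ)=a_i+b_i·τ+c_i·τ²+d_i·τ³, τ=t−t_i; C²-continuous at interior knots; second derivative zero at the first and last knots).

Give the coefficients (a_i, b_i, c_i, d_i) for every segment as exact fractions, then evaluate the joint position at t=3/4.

Δ: Δ0=2, Δ1=-1/3
row 1: diag=12, rhs=-14; c'=1/4, d'=-7/6
back: M1=-7/6
M: M0=0, M1=-7/6, M2=0
seg 0: a=-4, c=M0/2=0, d=(M1−M0)/(6·3)=-7/108, b=Δ0−h0·(2M0+M1)/6=31/12
seg 1: a=2, c=M1/2=-7/12, d=(M2−M1)/(6·3)=7/108, b=Δ1−h1·(2M1+M2)/6=5/6
t_q=3/4 → seg 0, τ=3/4; S=-4+31/12·τ+0·τ²+-7/108·τ³=-535/256

  seg 0: a=-4 b=31/12 c=0 d=-7/108
  seg 1: a=2 b=5/6 c=-7/12 d=7/108
S(3/4) = -535/256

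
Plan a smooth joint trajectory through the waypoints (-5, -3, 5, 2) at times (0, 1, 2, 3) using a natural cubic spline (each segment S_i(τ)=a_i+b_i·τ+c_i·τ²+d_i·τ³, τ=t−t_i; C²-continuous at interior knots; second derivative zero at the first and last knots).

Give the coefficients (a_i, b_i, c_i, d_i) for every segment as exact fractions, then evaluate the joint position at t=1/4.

  seg 0: a=-5 b=-1/3 c=0 d=7/3
  seg 1: a=-3 b=20/3 c=7 d=-17/3
  seg 2: a=5 b=11/3 c=-10 d=10/3
S(1/4) = -323/64

Δ: Δ0=2, Δ1=8, Δ2=-3
row 1: diag=4, rhs=36; c'=1/4, d'=9
row 2: denom=4−1·1/4=15/4; d'=(-66−1·9)/(15/4)=-20
back: M2=-20
back: M1=9−1/4·-20=14
M: M0=0, M1=14, M2=-20, M3=0
seg 0: a=-5, c=M0/2=0, d=(M1−M0)/(6·1)=7/3, b=Δ0−h0·(2M0+M1)/6=-1/3
seg 1: a=-3, c=M1/2=7, d=(M2−M1)/(6·1)=-17/3, b=Δ1−h1·(2M1+M2)/6=20/3
seg 2: a=5, c=M2/2=-10, d=(M3−M2)/(6·1)=10/3, b=Δ2−h2·(2M2+M3)/6=11/3
t_q=1/4 → seg 0, τ=1/4; S=-5+-1/3·τ+0·τ²+7/3·τ³=-323/64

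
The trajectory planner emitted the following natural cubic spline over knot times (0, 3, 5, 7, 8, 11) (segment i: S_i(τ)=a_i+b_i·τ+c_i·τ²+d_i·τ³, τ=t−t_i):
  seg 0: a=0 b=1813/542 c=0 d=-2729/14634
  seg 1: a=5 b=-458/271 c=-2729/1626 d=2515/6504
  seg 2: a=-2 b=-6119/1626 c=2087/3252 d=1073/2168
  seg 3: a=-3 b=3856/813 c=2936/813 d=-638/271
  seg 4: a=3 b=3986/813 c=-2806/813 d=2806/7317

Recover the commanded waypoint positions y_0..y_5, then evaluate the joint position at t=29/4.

y_0=0 y_1=5 y_2=-2 y_3=-3 y_4=3 y_5=-3
S(29/4) = -14095/8672

y_0 = S_0(0) = a_0 = 0
y_1 = S_1(0) = a_1 = 5
y_2 = S_2(0) = a_2 = -2
y_3 = S_3(0) = a_3 = -3
y_4 = S_4(0) = a_4 = 3
y_5 = S_4(3) = -3
t_q=29/4 is in segment 3 (τ=1/4); S_3(τ)=-14095/8672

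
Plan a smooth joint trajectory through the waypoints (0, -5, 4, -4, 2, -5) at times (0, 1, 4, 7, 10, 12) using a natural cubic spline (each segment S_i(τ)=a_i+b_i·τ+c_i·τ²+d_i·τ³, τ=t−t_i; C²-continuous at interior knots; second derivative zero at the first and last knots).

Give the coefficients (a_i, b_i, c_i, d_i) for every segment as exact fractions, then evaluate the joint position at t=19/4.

Δ: Δ0=-5, Δ1=3, Δ2=-8/3, Δ3=2, Δ4=-7/2
row 1: diag=8, rhs=48; c'=3/8, d'=6
row 2: denom=12−3·3/8=87/8; d'=(-34−3·6)/(87/8)=-416/87
row 3: denom=12−3·8/29=324/29; d'=(28−3·-416/87)/(324/29)=307/81
row 4: denom=10−3·29/108=331/36; d'=(-33−3·307/81)/(331/36)=-4792/993
back: M4=-4792/993
back: M3=307/81−29/108·-4792/993=15151/2979
back: M2=-416/87−8/29·15151/2979=-18424/2979
back: M1=6−3/8·-18424/2979=8261/993
M: M0=0, M1=8261/993, M2=-18424/2979, M3=15151/2979, M4=-4792/993, M5=0
seg 0: a=0, c=M0/2=0, d=(M1−M0)/(6·1)=8261/5958, b=Δ0−h0·(2M0+M1)/6=-38051/5958
seg 1: a=-5, c=M1/2=8261/1986, d=(M2−M1)/(6·3)=-43207/53622, b=Δ1−h1·(2M1+M2)/6=-6634/2979
seg 2: a=4, c=M2/2=-9212/2979, d=(M3−M2)/(6·3)=33575/53622, b=Δ2−h2·(2M2+M3)/6=5809/5958
seg 3: a=-4, c=M3/2=15151/5958, d=(M4−M3)/(6·3)=-29527/53622, b=Δ3−h3·(2M3+M4)/6=-2005/2979
seg 4: a=2, c=M4/2=-2396/993, d=(M5−M4)/(6·2)=1198/2979, b=Δ4−h4·(2M4+M5)/6=-1685/5958
t_q=19/4 → seg 2, τ=3/4; S=4+5809/5958·τ+-9212/2979·τ²+33575/53622·τ³=137949/42368

  seg 0: a=0 b=-38051/5958 c=0 d=8261/5958
  seg 1: a=-5 b=-6634/2979 c=8261/1986 d=-43207/53622
  seg 2: a=4 b=5809/5958 c=-9212/2979 d=33575/53622
  seg 3: a=-4 b=-2005/2979 c=15151/5958 d=-29527/53622
  seg 4: a=2 b=-1685/5958 c=-2396/993 d=1198/2979
S(19/4) = 137949/42368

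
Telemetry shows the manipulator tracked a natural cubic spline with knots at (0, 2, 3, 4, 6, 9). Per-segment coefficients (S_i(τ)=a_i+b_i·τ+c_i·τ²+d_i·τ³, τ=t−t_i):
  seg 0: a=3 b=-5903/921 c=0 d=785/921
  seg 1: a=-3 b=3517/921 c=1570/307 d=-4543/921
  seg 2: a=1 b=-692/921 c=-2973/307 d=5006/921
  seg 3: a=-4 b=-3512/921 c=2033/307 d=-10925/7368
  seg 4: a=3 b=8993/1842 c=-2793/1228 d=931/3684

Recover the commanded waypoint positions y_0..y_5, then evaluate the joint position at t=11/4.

y_0 = S_0(0) = a_0 = 3
y_1 = S_1(0) = a_1 = -3
y_2 = S_2(0) = a_2 = 1
y_3 = S_3(0) = a_3 = -4
y_4 = S_4(0) = a_4 = 3
y_5 = S_4(3) = 4
t_q=11/4 is in segment 1 (τ=3/4); S_1(τ)=12961/19648

y_0=3 y_1=-3 y_2=1 y_3=-4 y_4=3 y_5=4
S(11/4) = 12961/19648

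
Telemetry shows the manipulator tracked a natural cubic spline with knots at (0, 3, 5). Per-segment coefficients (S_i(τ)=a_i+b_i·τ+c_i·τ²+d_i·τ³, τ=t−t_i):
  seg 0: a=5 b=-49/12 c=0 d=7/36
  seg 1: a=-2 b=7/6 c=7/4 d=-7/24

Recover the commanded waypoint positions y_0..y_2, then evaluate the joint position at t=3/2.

y_0 = S_0(0) = a_0 = 5
y_1 = S_1(0) = a_1 = -2
y_2 = S_1(2) = 5
t_q=3/2 is in segment 0 (τ=3/2); S_0(τ)=-15/32

y_0=5 y_1=-2 y_2=5
S(3/2) = -15/32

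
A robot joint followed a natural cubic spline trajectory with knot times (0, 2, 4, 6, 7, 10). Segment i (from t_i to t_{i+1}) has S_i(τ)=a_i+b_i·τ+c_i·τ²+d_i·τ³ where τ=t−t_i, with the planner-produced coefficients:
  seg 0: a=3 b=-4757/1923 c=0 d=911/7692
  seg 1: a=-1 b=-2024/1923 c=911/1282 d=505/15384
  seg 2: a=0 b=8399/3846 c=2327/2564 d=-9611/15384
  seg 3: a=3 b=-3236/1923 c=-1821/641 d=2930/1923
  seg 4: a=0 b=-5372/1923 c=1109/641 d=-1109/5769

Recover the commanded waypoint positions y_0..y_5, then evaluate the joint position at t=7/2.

y_0 = S_0(0) = a_0 = 3
y_1 = S_1(0) = a_1 = -1
y_2 = S_2(0) = a_2 = 0
y_3 = S_3(0) = a_3 = 3
y_4 = S_4(0) = a_4 = 0
y_5 = S_4(3) = 2
t_q=7/2 is in segment 1 (τ=3/2); S_1(τ)=-35655/41024

y_0=3 y_1=-1 y_2=0 y_3=3 y_4=0 y_5=2
S(7/2) = -35655/41024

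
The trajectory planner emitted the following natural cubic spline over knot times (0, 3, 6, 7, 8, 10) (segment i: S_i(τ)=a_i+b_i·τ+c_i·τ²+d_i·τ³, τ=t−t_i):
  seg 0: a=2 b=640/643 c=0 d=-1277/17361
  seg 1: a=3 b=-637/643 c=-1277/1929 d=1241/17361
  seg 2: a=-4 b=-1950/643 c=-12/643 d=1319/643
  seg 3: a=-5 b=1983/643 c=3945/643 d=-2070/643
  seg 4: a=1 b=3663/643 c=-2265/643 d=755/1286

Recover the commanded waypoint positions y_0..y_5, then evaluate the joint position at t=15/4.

y_0=2 y_1=3 y_2=-4 y_3=-5 y_4=1 y_5=3
S(15/4) = 78797/41152

y_0 = S_0(0) = a_0 = 2
y_1 = S_1(0) = a_1 = 3
y_2 = S_2(0) = a_2 = -4
y_3 = S_3(0) = a_3 = -5
y_4 = S_4(0) = a_4 = 1
y_5 = S_4(2) = 3
t_q=15/4 is in segment 1 (τ=3/4); S_1(τ)=78797/41152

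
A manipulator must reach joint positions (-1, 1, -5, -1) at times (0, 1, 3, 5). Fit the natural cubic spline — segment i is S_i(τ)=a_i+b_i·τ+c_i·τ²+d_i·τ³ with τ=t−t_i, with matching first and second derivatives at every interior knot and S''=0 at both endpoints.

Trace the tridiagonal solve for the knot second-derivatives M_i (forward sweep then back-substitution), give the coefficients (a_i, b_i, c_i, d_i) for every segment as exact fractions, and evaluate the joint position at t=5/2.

Δ: Δ0=2, Δ1=-3, Δ2=2
row 1: diag=6, rhs=-30; c'=1/3, d'=-5
row 2: denom=8−2·1/3=22/3; d'=(30−2·-5)/(22/3)=60/11
back: M2=60/11
back: M1=-5−1/3·60/11=-75/11
M: M0=0, M1=-75/11, M2=60/11, M3=0
seg 0: a=-1, c=M0/2=0, d=(M1−M0)/(6·1)=-25/22, b=Δ0−h0·(2M0+M1)/6=69/22
seg 1: a=1, c=M1/2=-75/22, d=(M2−M1)/(6·2)=45/44, b=Δ1−h1·(2M1+M2)/6=-3/11
seg 2: a=-5, c=M2/2=30/11, d=(M3−M2)/(6·2)=-5/11, b=Δ2−h2·(2M2+M3)/6=-18/11
t_q=5/2 → seg 1, τ=3/2; S=1+-3/11·τ+-75/22·τ²+45/44·τ³=-1277/352

  seg 0: a=-1 b=69/22 c=0 d=-25/22
  seg 1: a=1 b=-3/11 c=-75/22 d=45/44
  seg 2: a=-5 b=-18/11 c=30/11 d=-5/11
S(5/2) = -1277/352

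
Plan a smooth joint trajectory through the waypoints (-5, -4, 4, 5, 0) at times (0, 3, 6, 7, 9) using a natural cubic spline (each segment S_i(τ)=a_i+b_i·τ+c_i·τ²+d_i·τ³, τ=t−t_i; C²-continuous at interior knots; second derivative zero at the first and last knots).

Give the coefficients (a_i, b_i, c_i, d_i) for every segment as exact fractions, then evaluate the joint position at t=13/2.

Δ: Δ0=1/3, Δ1=8/3, Δ2=1, Δ3=-5/2
row 1: diag=12, rhs=14; c'=1/4, d'=7/6
row 2: denom=8−3·1/4=29/4; d'=(-10−3·7/6)/(29/4)=-54/29
row 3: denom=6−1·4/29=170/29; d'=(-21−1·-54/29)/(170/29)=-111/34
back: M3=-111/34
back: M2=-54/29−4/29·-111/34=-24/17
back: M1=7/6−1/4·-24/17=155/102
M: M0=0, M1=155/102, M2=-24/17, M3=-111/34, M4=0
seg 0: a=-5, c=M0/2=0, d=(M1−M0)/(6·3)=155/1836, b=Δ0−h0·(2M0+M1)/6=-29/68
seg 1: a=-4, c=M1/2=155/204, d=(M2−M1)/(6·3)=-299/1836, b=Δ1−h1·(2M1+M2)/6=63/34
seg 2: a=4, c=M2/2=-12/17, d=(M3−M2)/(6·1)=-21/68, b=Δ2−h2·(2M2+M3)/6=137/68
seg 3: a=5, c=M3/2=-111/68, d=(M4−M3)/(6·2)=37/136, b=Δ3−h3·(2M3+M4)/6=-11/34
t_q=13/2 → seg 2, τ=1/2; S=4+137/68·τ+-12/17·τ²+-21/68·τ³=2607/544

  seg 0: a=-5 b=-29/68 c=0 d=155/1836
  seg 1: a=-4 b=63/34 c=155/204 d=-299/1836
  seg 2: a=4 b=137/68 c=-12/17 d=-21/68
  seg 3: a=5 b=-11/34 c=-111/68 d=37/136
S(13/2) = 2607/544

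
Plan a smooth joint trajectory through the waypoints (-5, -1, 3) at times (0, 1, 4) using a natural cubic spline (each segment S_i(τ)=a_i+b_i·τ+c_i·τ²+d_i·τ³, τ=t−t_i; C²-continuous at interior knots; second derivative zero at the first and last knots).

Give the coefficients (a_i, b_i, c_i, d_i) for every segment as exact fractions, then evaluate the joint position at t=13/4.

Δ: Δ0=4, Δ1=4/3
row 1: diag=8, rhs=-16; c'=3/8, d'=-2
back: M1=-2
M: M0=0, M1=-2, M2=0
seg 0: a=-5, c=M0/2=0, d=(M1−M0)/(6·1)=-1/3, b=Δ0−h0·(2M0+M1)/6=13/3
seg 1: a=-1, c=M1/2=-1, d=(M2−M1)/(6·3)=1/9, b=Δ1−h1·(2M1+M2)/6=10/3
t_q=13/4 → seg 1, τ=9/4; S=-1+10/3·τ+-1·τ²+1/9·τ³=173/64

  seg 0: a=-5 b=13/3 c=0 d=-1/3
  seg 1: a=-1 b=10/3 c=-1 d=1/9
S(13/4) = 173/64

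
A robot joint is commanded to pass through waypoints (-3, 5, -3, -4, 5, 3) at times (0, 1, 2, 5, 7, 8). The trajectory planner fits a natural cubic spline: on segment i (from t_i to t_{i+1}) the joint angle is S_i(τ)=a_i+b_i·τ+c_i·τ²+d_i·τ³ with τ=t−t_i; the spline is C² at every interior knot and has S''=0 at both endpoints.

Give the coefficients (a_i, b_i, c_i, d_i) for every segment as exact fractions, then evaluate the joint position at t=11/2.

Δ: Δ0=8, Δ1=-8, Δ2=-1/3, Δ3=9/2, Δ4=-2
row 1: diag=4, rhs=-96; c'=1/4, d'=-24
row 2: denom=8−1·1/4=31/4; d'=(46−1·-24)/(31/4)=280/31
row 3: denom=10−3·12/31=274/31; d'=(29−3·280/31)/(274/31)=59/274
row 4: denom=6−2·31/137=760/137; d'=(-39−2·59/274)/(760/137)=-2701/380
back: M4=-2701/380
back: M3=59/274−31/137·-2701/380=693/380
back: M2=280/31−12/31·693/380=791/95
back: M1=-24−1/4·791/95=-9911/380
M: M0=0, M1=-9911/380, M2=791/95, M3=693/380, M4=-2701/380, M5=0
seg 0: a=-3, c=M0/2=0, d=(M1−M0)/(6·1)=-9911/2280, b=Δ0−h0·(2M0+M1)/6=28151/2280
seg 1: a=5, c=M1/2=-9911/760, d=(M2−M1)/(6·1)=2615/456, b=Δ1−h1·(2M1+M2)/6=-791/1140
seg 2: a=-3, c=M2/2=791/190, d=(M3−M2)/(6·3)=-2471/6840, b=Δ2−h2·(2M2+M3)/6=-21823/2280
seg 3: a=-4, c=M3/2=693/760, d=(M4−M3)/(6·2)=-1697/2280, b=Δ3−h3·(2M3+M4)/6=1289/228
seg 4: a=5, c=M4/2=-2701/760, d=(M5−M4)/(6·1)=2701/2280, b=Δ4−h4·(2M4+M5)/6=421/1140
t_q=11/2 → seg 3, τ=1/2; S=-4+1289/228·τ+693/760·τ²+-1697/2280·τ³=-6313/6080

  seg 0: a=-3 b=28151/2280 c=0 d=-9911/2280
  seg 1: a=5 b=-791/1140 c=-9911/760 d=2615/456
  seg 2: a=-3 b=-21823/2280 c=791/190 d=-2471/6840
  seg 3: a=-4 b=1289/228 c=693/760 d=-1697/2280
  seg 4: a=5 b=421/1140 c=-2701/760 d=2701/2280
S(11/2) = -6313/6080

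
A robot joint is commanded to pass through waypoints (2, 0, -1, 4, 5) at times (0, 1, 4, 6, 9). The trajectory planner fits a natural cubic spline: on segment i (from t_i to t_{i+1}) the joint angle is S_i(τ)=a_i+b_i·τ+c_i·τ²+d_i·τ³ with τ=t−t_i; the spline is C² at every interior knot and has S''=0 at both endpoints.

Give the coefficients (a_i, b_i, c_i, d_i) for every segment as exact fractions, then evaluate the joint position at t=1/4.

  seg 0: a=2 b=-709/339 c=0 d=31/339
  seg 1: a=0 b=-616/339 c=31/113 d=224/3051
  seg 2: a=-1 b=614/339 c=317/339 d=-267/904
  seg 3: a=4 b=1361/678 c=-1135/1356 d=1135/12204
S(1/4) = 10693/7232

Δ: Δ0=-2, Δ1=-1/3, Δ2=5/2, Δ3=1/3
row 1: diag=8, rhs=10; c'=3/8, d'=5/4
row 2: denom=10−3·3/8=71/8; d'=(17−3·5/4)/(71/8)=106/71
row 3: denom=10−2·16/71=678/71; d'=(-13−2·106/71)/(678/71)=-1135/678
back: M3=-1135/678
back: M2=106/71−16/71·-1135/678=634/339
back: M1=5/4−3/8·634/339=62/113
M: M0=0, M1=62/113, M2=634/339, M3=-1135/678, M4=0
seg 0: a=2, c=M0/2=0, d=(M1−M0)/(6·1)=31/339, b=Δ0−h0·(2M0+M1)/6=-709/339
seg 1: a=0, c=M1/2=31/113, d=(M2−M1)/(6·3)=224/3051, b=Δ1−h1·(2M1+M2)/6=-616/339
seg 2: a=-1, c=M2/2=317/339, d=(M3−M2)/(6·2)=-267/904, b=Δ2−h2·(2M2+M3)/6=614/339
seg 3: a=4, c=M3/2=-1135/1356, d=(M4−M3)/(6·3)=1135/12204, b=Δ3−h3·(2M3+M4)/6=1361/678
t_q=1/4 → seg 0, τ=1/4; S=2+-709/339·τ+0·τ²+31/339·τ³=10693/7232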